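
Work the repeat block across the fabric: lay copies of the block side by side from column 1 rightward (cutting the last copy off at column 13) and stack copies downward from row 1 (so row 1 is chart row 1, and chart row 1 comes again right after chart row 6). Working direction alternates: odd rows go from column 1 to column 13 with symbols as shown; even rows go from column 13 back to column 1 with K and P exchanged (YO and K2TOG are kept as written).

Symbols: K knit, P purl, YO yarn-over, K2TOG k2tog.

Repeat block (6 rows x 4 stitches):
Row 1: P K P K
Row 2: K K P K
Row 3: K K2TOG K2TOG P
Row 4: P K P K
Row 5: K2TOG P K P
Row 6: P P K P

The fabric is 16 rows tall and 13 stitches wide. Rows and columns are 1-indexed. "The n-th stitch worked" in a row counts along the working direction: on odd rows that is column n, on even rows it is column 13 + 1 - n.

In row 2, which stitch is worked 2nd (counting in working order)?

== STITCH ==
P

Derivation:
Row 2: (2-1) mod 6 = 1, so use chart row 2. Even row -> WS.
Chart row 2 tiled across columns 1-13: K K P K K K P K K K P K K
Wrong side: read the tiled row from column 13 down to 1 and exchange K with P (leave YO, K2TOG).
Row 2 as worked: P P K P P P K P P P K P P
Stitch 2 in working order -> P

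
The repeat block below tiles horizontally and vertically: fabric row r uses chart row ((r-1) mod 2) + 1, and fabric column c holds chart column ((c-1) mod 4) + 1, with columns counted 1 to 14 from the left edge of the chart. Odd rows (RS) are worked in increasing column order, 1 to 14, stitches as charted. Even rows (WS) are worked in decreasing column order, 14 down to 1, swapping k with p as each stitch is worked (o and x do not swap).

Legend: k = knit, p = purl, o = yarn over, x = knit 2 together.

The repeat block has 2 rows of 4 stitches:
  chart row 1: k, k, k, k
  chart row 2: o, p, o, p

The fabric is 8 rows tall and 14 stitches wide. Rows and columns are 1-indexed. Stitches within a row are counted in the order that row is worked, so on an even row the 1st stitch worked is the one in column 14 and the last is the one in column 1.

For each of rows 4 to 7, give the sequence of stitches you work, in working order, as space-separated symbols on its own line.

Row 4: chart row 2, WS - tiled (columns 1-14): o p o p o p o p o p o p o p; work from column 14 back to 1 with k<->p swapped.
Row 5: chart row 1, RS - tile across columns 1-14 and work as-is.
Row 6: chart row 2, WS - tiled (columns 1-14): o p o p o p o p o p o p o p; work from column 14 back to 1 with k<->p swapped.
Row 7: chart row 1, RS - tile across columns 1-14 and work as-is.

Rows as worked:
k o k o k o k o k o k o k o
k k k k k k k k k k k k k k
k o k o k o k o k o k o k o
k k k k k k k k k k k k k k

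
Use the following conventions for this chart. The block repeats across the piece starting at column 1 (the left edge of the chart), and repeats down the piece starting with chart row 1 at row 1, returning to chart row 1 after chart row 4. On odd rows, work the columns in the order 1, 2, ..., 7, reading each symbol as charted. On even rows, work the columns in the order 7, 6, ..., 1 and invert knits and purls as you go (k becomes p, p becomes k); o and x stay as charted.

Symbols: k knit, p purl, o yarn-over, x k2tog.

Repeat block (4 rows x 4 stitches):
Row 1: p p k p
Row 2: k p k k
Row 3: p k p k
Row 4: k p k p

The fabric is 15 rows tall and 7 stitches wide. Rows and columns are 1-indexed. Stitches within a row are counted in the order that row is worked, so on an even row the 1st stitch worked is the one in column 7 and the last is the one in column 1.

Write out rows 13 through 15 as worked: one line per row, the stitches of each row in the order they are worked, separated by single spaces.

Row 13: chart row 1, RS - tile across columns 1-7 and work as-is.
Row 14: chart row 2, WS - tiled (columns 1-7): k p k k k p k; work from column 7 back to 1 with k<->p swapped.
Row 15: chart row 3, RS - tile across columns 1-7 and work as-is.

== ROWS AS WORKED ==
p p k p p p k
p k p p p k p
p k p k p k p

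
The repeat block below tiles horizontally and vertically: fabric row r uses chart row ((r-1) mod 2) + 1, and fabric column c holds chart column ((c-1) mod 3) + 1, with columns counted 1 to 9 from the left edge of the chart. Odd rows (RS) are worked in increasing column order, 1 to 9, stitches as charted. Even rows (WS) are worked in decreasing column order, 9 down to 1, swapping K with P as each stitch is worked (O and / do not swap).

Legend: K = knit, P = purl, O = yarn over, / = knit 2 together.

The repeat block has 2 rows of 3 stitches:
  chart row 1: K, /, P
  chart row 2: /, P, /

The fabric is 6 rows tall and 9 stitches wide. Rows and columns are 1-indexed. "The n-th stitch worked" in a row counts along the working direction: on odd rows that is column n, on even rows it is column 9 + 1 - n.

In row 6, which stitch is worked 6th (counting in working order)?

Row 6 uses chart row ((6-1) mod 2)+1 = 2. Row 6 is even, so WS.
Chart row 2 tiled across columns 1-9: / P / / P / / P /
Wrong side: read the tiled row from column 9 down to 1 and exchange K with P (leave O, /).
Row 6 as worked: / K / / K / / K /
Counting 6 along the worked row gives /.

Stitch:
/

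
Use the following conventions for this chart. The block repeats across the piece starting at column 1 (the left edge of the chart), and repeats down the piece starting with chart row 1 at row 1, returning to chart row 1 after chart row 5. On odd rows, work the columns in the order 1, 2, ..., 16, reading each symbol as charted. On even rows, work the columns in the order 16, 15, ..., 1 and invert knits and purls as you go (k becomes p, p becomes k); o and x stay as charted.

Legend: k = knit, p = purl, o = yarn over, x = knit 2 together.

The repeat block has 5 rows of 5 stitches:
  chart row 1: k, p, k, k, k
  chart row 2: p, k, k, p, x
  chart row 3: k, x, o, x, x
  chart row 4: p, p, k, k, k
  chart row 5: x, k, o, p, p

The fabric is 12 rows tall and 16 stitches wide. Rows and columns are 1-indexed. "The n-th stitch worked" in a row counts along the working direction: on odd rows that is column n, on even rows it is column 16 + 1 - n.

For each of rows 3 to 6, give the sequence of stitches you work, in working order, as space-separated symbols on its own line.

Rows as worked:
k x o x x k x o x x k x o x x k
k p p p k k p p p k k p p p k k
x k o p p x k o p p x k o p p x
p p p p k p p p p k p p p p k p

Derivation:
Row 3: chart row 3, RS - tile across columns 1-16 and work as-is.
Row 4: chart row 4, WS - tiled (columns 1-16): p p k k k p p k k k p p k k k p; work from column 16 back to 1 with k<->p swapped.
Row 5: chart row 5, RS - tile across columns 1-16 and work as-is.
Row 6: chart row 1, WS - tiled (columns 1-16): k p k k k k p k k k k p k k k k; work from column 16 back to 1 with k<->p swapped.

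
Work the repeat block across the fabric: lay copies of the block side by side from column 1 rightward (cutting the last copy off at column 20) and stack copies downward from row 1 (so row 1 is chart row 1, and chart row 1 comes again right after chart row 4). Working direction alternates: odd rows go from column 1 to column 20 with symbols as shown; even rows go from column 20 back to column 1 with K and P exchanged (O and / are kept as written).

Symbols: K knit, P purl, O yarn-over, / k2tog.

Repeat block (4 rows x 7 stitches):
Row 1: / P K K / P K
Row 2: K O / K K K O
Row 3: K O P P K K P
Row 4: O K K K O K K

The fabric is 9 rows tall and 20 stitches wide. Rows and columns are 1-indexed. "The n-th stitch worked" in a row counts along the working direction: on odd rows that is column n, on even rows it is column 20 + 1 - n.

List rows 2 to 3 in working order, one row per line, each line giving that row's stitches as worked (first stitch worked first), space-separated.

== ROWS AS WORKED ==
P P P / O P O P P P / O P O P P P / O P
K O P P K K P K O P P K K P K O P P K K

Derivation:
Row 2: chart row 2, WS - tiled (columns 1-20): K O / K K K O K O / K K K O K O / K K K; work from column 20 back to 1 with K<->P swapped.
Row 3: chart row 3, RS - tile across columns 1-20 and work as-is.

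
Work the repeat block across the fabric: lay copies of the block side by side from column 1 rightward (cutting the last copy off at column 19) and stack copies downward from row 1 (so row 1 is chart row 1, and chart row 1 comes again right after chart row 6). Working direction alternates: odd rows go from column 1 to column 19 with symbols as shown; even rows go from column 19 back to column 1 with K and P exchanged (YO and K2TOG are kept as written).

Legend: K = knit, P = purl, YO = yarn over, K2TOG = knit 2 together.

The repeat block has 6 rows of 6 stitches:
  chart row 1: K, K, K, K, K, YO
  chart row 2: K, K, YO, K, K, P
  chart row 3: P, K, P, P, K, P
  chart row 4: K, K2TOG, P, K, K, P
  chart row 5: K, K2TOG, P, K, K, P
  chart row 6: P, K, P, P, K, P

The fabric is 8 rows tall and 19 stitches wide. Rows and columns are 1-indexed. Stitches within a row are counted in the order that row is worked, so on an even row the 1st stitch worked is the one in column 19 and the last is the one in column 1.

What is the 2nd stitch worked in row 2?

Row 2: (2-1) mod 6 = 1, so use chart row 2. Even row -> WS.
Chart row 2 tiled across columns 1-19: K K YO K K P K K YO K K P K K YO K K P K
WS row: flip the tiled sequence (start at column 19) and apply K<->P; YO and K2TOG stay.
Row 2 as worked: P K P P YO P P K P P YO P P K P P YO P P
The 2nd stitch worked is K.

Result:
K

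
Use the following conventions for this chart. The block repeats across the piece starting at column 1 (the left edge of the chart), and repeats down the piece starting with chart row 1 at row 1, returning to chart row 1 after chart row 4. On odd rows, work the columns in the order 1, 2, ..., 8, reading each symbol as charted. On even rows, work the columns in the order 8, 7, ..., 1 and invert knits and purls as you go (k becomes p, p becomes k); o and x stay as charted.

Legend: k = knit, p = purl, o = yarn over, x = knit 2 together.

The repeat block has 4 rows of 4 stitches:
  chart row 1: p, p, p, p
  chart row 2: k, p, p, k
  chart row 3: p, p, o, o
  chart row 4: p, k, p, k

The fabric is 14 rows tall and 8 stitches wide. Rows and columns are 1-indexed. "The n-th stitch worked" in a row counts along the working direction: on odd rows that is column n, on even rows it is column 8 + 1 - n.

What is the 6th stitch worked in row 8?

== STITCH ==
k

Derivation:
Row 8: (8-1) mod 4 = 3, so use chart row 4. Even row -> WS.
Chart row 4 tiled across columns 1-8: p k p k p k p k
WS: work from column 8 back to column 1 (reverse the tiled row), swapping k<->p (o and x unchanged).
Row 8 as worked: p k p k p k p k
Counting 6 along the worked row gives k.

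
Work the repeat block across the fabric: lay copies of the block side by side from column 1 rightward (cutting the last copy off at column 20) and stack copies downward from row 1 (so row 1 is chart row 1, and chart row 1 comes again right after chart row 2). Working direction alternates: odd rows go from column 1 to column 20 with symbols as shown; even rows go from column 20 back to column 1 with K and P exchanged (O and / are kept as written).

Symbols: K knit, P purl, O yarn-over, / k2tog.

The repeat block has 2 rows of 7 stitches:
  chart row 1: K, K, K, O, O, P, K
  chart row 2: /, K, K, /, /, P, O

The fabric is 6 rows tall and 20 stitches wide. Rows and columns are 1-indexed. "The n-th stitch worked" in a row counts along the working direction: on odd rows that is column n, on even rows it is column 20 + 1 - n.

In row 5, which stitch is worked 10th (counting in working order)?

Result:
K

Derivation:
Row 5 uses chart row ((5-1) mod 2)+1 = 1. Row 5 is odd, so RS.
Chart row 1 tiled across columns 1-20: K K K O O P K K K K O O P K K K K O O P
RS row: no reversal, no swap; stitch n worked = column n.
The 10th stitch worked is K.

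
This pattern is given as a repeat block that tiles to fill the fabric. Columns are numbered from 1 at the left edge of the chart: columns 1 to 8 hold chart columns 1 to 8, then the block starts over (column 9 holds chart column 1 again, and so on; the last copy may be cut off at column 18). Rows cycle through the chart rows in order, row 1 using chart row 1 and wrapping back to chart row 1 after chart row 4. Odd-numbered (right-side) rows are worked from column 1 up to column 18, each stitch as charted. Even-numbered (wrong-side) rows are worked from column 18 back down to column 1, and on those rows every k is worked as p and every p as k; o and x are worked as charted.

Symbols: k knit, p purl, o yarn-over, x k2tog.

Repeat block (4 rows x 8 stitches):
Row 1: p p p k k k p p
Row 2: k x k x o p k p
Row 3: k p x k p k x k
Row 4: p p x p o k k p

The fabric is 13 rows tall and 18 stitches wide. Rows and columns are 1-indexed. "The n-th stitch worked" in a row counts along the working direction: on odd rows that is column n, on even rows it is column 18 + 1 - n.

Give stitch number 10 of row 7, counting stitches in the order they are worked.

Stitch:
p

Derivation:
Row 7: (7-1) mod 4 = 2, so use chart row 3. Odd row -> RS.
Chart row 3 tiled across columns 1-18: k p x k p k x k k p x k p k x k k p
Right side: take the tiled row as-is (worked left to right from column 1).
Counting 10 along the worked row gives p.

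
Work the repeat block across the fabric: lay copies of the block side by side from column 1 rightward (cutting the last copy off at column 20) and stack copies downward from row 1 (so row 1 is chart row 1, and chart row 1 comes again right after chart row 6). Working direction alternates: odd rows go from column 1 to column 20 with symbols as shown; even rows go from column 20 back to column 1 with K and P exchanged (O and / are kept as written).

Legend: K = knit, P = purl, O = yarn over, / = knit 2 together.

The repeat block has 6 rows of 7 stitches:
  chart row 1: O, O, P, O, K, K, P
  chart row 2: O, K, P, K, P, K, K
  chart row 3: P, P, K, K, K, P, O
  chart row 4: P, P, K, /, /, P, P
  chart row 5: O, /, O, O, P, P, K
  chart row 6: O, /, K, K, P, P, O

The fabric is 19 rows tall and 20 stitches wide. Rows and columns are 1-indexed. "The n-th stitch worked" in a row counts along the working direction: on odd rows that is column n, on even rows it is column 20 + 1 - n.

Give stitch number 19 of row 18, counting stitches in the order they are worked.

Result:
/

Derivation:
Row 18: (18-1) mod 6 = 5, so use chart row 6. Even row -> WS.
Chart row 6 tiled across columns 1-20: O / K K P P O O / K K P P O O / K K P P
Wrong side: read the tiled row from column 20 down to 1 and exchange K with P (leave O, /).
Row 18 as worked: K K P P / O O K K P P / O O K K P P / O
The 19th stitch worked is /.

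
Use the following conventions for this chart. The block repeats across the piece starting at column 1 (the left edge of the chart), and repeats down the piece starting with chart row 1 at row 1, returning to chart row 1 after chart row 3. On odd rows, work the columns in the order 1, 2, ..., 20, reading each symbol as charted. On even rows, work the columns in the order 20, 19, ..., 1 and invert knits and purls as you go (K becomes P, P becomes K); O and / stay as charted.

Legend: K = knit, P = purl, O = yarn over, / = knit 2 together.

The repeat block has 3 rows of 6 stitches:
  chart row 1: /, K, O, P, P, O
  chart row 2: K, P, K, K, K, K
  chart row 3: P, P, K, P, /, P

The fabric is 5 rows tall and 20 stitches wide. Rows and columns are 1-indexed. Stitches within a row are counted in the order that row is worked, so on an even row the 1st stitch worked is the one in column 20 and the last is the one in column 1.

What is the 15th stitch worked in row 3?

Row 3 uses chart row ((3-1) mod 3)+1 = 3. Row 3 is odd, so RS.
Chart row 3 tiled across columns 1-20: P P K P / P P P K P / P P P K P / P P P
RS row: no reversal, no swap; stitch n worked = column n.
Stitch 15 in working order -> K

Result:
K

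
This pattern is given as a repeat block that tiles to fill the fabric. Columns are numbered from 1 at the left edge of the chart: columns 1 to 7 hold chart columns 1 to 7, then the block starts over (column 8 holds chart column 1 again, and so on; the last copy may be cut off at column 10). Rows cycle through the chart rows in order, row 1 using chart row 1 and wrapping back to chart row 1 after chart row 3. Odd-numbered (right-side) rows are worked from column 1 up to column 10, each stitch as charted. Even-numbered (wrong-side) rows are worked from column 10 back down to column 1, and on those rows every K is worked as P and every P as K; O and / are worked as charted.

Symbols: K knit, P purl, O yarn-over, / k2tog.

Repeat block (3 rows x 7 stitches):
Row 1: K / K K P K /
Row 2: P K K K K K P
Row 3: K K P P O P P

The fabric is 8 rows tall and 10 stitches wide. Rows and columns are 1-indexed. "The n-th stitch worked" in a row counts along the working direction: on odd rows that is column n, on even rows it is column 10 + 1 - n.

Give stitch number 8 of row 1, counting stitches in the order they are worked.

Row 1 uses chart row ((1-1) mod 3)+1 = 1. Row 1 is odd, so RS.
Chart row 1 tiled across columns 1-10: K / K K P K / K / K
Right side: take the tiled row as-is (worked left to right from column 1).
Stitch 8 in working order -> K

== STITCH ==
K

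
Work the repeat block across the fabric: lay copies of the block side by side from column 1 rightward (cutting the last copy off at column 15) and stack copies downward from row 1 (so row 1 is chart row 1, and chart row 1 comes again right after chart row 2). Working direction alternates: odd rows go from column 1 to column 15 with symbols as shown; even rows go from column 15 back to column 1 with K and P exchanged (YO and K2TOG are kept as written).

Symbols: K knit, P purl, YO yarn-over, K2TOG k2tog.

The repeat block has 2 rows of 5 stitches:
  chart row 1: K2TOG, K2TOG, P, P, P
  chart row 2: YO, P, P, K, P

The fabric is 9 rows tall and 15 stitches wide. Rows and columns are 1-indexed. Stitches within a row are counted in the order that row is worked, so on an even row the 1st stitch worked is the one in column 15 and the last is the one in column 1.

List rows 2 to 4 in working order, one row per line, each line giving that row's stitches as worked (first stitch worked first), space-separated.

== ROWS AS WORKED ==
K P K K YO K P K K YO K P K K YO
K2TOG K2TOG P P P K2TOG K2TOG P P P K2TOG K2TOG P P P
K P K K YO K P K K YO K P K K YO

Derivation:
Row 2: chart row 2, WS - tiled (columns 1-15): YO P P K P YO P P K P YO P P K P; work from column 15 back to 1 with K<->P swapped.
Row 3: chart row 1, RS - tile across columns 1-15 and work as-is.
Row 4: chart row 2, WS - tiled (columns 1-15): YO P P K P YO P P K P YO P P K P; work from column 15 back to 1 with K<->P swapped.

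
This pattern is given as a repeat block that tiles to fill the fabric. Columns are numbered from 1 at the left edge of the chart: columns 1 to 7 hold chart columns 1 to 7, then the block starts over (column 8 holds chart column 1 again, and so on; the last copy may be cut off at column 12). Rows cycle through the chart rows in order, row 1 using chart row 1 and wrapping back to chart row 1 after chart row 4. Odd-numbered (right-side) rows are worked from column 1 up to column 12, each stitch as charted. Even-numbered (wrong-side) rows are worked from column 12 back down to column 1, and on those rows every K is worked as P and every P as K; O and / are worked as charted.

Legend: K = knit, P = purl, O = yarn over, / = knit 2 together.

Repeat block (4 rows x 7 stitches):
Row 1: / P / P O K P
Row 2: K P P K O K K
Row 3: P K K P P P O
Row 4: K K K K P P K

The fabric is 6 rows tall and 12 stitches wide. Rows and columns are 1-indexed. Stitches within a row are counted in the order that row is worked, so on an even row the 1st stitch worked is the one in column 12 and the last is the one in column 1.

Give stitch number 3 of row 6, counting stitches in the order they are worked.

Row 6 uses chart row ((6-1) mod 4)+1 = 2. Row 6 is even, so WS.
Chart row 2 tiled across columns 1-12: K P P K O K K K P P K O
Wrong side: read the tiled row from column 12 down to 1 and exchange K with P (leave O, /).
Row 6 as worked: O P K K P P P O P K K P
Stitch 3 in working order -> K

== STITCH ==
K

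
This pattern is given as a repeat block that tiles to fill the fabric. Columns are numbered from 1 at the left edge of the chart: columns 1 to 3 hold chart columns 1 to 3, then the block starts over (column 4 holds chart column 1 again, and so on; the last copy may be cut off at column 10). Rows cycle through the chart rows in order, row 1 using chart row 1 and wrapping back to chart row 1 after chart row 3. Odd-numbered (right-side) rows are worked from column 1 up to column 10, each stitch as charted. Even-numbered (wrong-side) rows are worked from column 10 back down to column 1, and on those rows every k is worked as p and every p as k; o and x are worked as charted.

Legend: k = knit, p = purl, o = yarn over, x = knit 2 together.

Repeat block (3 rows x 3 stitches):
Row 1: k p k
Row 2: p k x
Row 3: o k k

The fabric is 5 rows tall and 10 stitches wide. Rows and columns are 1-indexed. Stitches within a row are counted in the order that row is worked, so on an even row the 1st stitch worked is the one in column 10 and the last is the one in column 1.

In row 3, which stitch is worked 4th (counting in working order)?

For row 3: chart row = ((3-1) mod 3) + 1 = 3; this is a RS (odd) row.
Chart row 3 tiled across columns 1-10: o k k o k k o k k o
Right side: take the tiled row as-is (worked left to right from column 1).
Counting 4 along the worked row gives o.

== STITCH ==
o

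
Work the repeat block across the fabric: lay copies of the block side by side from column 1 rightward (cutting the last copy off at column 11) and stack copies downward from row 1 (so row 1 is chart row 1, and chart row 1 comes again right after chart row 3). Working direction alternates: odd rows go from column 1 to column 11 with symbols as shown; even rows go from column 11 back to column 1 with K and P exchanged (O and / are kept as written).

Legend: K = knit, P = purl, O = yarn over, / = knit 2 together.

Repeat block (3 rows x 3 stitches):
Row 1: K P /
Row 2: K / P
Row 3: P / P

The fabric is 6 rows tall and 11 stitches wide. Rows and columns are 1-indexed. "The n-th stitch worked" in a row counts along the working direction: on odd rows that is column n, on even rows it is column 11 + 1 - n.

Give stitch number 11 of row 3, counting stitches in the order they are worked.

For row 3: chart row = ((3-1) mod 3) + 1 = 3; this is a RS (odd) row.
Chart row 3 tiled across columns 1-11: P / P P / P P / P P /
RS: work column 1 to column 11, symbols as charted — the tiled row is the row as worked.
Stitch 11 in working order -> /

Stitch:
/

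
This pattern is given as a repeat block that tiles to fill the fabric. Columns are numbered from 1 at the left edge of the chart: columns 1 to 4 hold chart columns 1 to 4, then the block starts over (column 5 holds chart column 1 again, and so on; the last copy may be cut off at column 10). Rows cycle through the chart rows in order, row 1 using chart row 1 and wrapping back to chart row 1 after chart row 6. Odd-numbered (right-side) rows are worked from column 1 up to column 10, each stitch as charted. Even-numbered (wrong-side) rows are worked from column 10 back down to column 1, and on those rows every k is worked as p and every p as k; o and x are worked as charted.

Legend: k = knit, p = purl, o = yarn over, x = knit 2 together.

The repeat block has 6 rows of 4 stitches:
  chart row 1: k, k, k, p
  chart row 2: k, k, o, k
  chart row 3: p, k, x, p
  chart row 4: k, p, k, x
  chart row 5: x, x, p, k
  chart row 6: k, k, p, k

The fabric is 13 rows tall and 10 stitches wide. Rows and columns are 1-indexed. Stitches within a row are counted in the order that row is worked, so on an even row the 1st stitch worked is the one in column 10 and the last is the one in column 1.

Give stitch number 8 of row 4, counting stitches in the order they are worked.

Stitch:
p

Derivation:
Row 4 uses chart row ((4-1) mod 6)+1 = 4. Row 4 is even, so WS.
Chart row 4 tiled across columns 1-10: k p k x k p k x k p
WS row: flip the tiled sequence (start at column 10) and apply k<->p; o and x stay.
Row 4 as worked: k p x p k p x p k p
Counting 8 along the worked row gives p.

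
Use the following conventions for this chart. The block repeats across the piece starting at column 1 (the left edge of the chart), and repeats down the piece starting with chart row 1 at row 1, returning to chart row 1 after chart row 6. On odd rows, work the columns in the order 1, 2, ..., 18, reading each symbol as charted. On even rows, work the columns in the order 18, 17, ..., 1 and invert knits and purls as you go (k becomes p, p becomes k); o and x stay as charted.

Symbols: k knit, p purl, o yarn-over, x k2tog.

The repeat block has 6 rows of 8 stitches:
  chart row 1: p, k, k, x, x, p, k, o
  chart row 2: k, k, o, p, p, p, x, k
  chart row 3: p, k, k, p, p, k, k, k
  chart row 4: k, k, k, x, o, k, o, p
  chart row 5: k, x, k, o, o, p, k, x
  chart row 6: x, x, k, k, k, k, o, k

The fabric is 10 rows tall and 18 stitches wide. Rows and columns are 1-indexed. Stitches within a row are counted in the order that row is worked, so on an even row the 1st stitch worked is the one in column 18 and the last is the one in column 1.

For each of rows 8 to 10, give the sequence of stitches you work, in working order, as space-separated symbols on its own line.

Rows as worked:
p p p x k k k o p p p x k k k o p p
p k k p p k k k p k k p p k k k p k
p p k o p o x p p p k o p o x p p p

Derivation:
Row 8: chart row 2, WS - tiled (columns 1-18): k k o p p p x k k k o p p p x k k k; work from column 18 back to 1 with k<->p swapped.
Row 9: chart row 3, RS - tile across columns 1-18 and work as-is.
Row 10: chart row 4, WS - tiled (columns 1-18): k k k x o k o p k k k x o k o p k k; work from column 18 back to 1 with k<->p swapped.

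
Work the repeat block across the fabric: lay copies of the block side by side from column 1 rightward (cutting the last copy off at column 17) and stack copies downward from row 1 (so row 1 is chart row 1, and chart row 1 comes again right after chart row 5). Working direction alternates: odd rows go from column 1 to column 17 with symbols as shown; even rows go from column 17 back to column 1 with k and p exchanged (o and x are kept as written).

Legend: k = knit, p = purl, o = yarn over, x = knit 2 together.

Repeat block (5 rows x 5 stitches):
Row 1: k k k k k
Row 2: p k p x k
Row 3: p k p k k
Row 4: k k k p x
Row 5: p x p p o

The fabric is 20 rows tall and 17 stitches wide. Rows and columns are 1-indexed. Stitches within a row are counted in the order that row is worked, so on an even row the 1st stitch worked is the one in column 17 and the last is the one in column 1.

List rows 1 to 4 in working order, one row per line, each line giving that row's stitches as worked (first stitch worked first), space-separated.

== ROWS AS WORKED ==
k k k k k k k k k k k k k k k k k
p k p x k p k p x k p k p x k p k
p k p k k p k p k k p k p k k p k
p p x k p p p x k p p p x k p p p

Derivation:
Row 1: chart row 1, RS - tile across columns 1-17 and work as-is.
Row 2: chart row 2, WS - tiled (columns 1-17): p k p x k p k p x k p k p x k p k; work from column 17 back to 1 with k<->p swapped.
Row 3: chart row 3, RS - tile across columns 1-17 and work as-is.
Row 4: chart row 4, WS - tiled (columns 1-17): k k k p x k k k p x k k k p x k k; work from column 17 back to 1 with k<->p swapped.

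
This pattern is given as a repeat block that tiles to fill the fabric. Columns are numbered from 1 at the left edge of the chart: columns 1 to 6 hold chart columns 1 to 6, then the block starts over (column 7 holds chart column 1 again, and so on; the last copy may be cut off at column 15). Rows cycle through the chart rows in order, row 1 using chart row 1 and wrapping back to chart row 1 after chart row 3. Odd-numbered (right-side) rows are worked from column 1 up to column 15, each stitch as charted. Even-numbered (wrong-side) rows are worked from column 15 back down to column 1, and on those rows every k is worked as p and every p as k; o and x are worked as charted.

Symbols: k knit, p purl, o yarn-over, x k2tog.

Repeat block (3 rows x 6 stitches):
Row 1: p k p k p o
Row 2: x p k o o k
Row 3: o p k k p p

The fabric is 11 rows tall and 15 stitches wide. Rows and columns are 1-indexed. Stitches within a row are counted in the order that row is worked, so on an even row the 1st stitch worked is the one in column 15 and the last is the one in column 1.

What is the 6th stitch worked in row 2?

Result:
o

Derivation:
Row 2 uses chart row ((2-1) mod 3)+1 = 2. Row 2 is even, so WS.
Chart row 2 tiled across columns 1-15: x p k o o k x p k o o k x p k
WS: work from column 15 back to column 1 (reverse the tiled row), swapping k<->p (o and x unchanged).
Row 2 as worked: p k x p o o p k x p o o p k x
Counting 6 along the worked row gives o.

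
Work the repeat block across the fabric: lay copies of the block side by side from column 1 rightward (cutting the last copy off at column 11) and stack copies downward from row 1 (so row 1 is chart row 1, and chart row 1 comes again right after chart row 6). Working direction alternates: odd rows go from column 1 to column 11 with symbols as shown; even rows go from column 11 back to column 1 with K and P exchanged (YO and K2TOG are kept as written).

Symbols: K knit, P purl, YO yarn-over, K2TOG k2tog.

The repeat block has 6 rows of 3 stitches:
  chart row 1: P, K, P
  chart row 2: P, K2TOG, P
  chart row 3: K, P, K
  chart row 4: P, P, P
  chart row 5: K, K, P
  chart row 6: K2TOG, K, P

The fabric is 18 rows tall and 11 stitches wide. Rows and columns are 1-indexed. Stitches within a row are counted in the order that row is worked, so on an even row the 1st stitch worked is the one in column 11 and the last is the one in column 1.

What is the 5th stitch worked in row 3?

== STITCH ==
P

Derivation:
Row 3: (3-1) mod 6 = 2, so use chart row 3. Odd row -> RS.
Chart row 3 tiled across columns 1-11: K P K K P K K P K K P
RS: work column 1 to column 11, symbols as charted — the tiled row is the row as worked.
Stitch 5 in working order -> P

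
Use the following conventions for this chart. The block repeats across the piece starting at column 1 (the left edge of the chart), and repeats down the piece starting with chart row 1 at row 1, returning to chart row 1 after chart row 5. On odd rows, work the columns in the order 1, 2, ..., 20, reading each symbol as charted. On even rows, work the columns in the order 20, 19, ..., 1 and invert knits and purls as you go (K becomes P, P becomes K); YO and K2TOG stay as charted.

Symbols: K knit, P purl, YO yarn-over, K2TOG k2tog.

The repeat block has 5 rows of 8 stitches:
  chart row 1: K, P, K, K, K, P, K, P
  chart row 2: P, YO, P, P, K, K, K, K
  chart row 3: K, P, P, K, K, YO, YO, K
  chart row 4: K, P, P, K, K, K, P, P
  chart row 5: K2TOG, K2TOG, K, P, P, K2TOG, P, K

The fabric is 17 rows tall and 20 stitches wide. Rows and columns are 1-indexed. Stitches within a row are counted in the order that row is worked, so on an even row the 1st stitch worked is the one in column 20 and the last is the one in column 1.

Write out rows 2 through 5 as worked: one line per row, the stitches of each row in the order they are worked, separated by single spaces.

== ROWS AS WORKED ==
K K YO K P P P P K K YO K P P P P K K YO K
K P P K K YO YO K K P P K K YO YO K K P P K
P K K P K K P P P K K P K K P P P K K P
K2TOG K2TOG K P P K2TOG P K K2TOG K2TOG K P P K2TOG P K K2TOG K2TOG K P

Derivation:
Row 2: chart row 2, WS - tiled (columns 1-20): P YO P P K K K K P YO P P K K K K P YO P P; work from column 20 back to 1 with K<->P swapped.
Row 3: chart row 3, RS - tile across columns 1-20 and work as-is.
Row 4: chart row 4, WS - tiled (columns 1-20): K P P K K K P P K P P K K K P P K P P K; work from column 20 back to 1 with K<->P swapped.
Row 5: chart row 5, RS - tile across columns 1-20 and work as-is.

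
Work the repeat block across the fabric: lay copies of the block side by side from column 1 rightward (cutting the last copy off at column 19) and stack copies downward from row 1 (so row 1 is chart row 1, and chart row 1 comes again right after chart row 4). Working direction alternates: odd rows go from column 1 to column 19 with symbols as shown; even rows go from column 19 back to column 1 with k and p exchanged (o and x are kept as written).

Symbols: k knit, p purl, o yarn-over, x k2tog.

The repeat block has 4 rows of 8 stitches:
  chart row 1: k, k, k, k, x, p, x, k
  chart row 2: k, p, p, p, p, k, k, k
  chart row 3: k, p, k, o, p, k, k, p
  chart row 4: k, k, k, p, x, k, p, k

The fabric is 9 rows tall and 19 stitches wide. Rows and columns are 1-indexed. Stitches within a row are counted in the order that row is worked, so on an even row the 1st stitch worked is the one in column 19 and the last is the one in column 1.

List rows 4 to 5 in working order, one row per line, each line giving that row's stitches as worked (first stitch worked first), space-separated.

Row 4: chart row 4, WS - tiled (columns 1-19): k k k p x k p k k k k p x k p k k k k; work from column 19 back to 1 with k<->p swapped.
Row 5: chart row 1, RS - tile across columns 1-19 and work as-is.

Rows as worked:
p p p p k p x k p p p p k p x k p p p
k k k k x p x k k k k k x p x k k k k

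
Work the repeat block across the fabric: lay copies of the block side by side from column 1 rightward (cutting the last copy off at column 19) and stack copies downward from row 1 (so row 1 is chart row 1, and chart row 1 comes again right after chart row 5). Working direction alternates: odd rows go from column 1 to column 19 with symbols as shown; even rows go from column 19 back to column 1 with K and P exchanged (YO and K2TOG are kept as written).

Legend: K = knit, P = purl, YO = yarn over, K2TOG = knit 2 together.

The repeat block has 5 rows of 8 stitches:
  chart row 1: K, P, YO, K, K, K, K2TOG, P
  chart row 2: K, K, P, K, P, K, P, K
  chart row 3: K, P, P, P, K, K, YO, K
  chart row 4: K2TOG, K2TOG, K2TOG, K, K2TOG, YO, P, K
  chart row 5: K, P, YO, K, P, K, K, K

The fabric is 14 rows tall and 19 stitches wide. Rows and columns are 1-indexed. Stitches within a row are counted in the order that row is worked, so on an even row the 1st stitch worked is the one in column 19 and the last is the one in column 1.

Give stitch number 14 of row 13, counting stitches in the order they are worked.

== STITCH ==
K

Derivation:
Row 13: (13-1) mod 5 = 2, so use chart row 3. Odd row -> RS.
Chart row 3 tiled across columns 1-19: K P P P K K YO K K P P P K K YO K K P P
Right side: take the tiled row as-is (worked left to right from column 1).
Stitch 14 in working order -> K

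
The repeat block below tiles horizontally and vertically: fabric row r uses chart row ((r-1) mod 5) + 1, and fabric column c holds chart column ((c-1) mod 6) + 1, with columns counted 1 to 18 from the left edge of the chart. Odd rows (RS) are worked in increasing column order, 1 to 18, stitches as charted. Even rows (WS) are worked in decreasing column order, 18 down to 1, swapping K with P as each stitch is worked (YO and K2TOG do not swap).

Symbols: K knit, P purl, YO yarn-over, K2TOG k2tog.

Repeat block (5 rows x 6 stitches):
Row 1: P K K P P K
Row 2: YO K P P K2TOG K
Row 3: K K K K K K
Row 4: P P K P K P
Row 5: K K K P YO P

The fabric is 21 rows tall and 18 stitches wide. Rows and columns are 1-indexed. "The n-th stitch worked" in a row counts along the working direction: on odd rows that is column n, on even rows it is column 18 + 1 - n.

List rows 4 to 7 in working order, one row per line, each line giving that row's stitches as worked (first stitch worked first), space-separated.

Row 4: chart row 4, WS - tiled (columns 1-18): P P K P K P P P K P K P P P K P K P; work from column 18 back to 1 with K<->P swapped.
Row 5: chart row 5, RS - tile across columns 1-18 and work as-is.
Row 6: chart row 1, WS - tiled (columns 1-18): P K K P P K P K K P P K P K K P P K; work from column 18 back to 1 with K<->P swapped.
Row 7: chart row 2, RS - tile across columns 1-18 and work as-is.

Rows as worked:
K P K P K K K P K P K K K P K P K K
K K K P YO P K K K P YO P K K K P YO P
P K K P P K P K K P P K P K K P P K
YO K P P K2TOG K YO K P P K2TOG K YO K P P K2TOG K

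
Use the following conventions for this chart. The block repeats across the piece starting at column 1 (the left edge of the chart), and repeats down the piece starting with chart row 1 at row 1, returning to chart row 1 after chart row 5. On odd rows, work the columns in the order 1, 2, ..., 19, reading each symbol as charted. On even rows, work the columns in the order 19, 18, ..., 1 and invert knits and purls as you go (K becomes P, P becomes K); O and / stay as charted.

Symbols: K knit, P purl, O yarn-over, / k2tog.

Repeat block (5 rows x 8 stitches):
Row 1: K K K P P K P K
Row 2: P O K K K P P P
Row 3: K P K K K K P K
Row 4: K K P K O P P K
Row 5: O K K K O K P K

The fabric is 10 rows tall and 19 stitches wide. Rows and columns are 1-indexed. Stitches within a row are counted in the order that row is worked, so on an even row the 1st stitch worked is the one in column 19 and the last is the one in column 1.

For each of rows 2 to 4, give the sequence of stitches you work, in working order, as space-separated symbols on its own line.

Row 2: chart row 2, WS - tiled (columns 1-19): P O K K K P P P P O K K K P P P P O K; work from column 19 back to 1 with K<->P swapped.
Row 3: chart row 3, RS - tile across columns 1-19 and work as-is.
Row 4: chart row 4, WS - tiled (columns 1-19): K K P K O P P K K K P K O P P K K K P; work from column 19 back to 1 with K<->P swapped.

Result:
P O K K K K P P P O K K K K P P P O K
K P K K K K P K K P K K K K P K K P K
K P P P K K O P K P P P K K O P K P P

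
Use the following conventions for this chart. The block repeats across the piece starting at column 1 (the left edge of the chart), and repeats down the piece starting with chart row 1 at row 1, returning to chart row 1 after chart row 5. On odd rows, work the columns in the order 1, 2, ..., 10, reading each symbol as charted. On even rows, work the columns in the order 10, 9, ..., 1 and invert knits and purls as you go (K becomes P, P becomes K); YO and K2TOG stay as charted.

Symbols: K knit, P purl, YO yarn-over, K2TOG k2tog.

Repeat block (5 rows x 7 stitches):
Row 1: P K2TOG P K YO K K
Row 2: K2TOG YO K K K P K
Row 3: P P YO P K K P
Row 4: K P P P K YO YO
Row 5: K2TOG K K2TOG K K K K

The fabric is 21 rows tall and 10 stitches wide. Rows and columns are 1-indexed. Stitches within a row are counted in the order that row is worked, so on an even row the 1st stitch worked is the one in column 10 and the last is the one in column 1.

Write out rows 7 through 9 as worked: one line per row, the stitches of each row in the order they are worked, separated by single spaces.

Row 7: chart row 2, RS - tile across columns 1-10 and work as-is.
Row 8: chart row 3, WS - tiled (columns 1-10): P P YO P K K P P P YO; work from column 10 back to 1 with K<->P swapped.
Row 9: chart row 4, RS - tile across columns 1-10 and work as-is.

Rows as worked:
K2TOG YO K K K P K K2TOG YO K
YO K K K P P K YO K K
K P P P K YO YO K P P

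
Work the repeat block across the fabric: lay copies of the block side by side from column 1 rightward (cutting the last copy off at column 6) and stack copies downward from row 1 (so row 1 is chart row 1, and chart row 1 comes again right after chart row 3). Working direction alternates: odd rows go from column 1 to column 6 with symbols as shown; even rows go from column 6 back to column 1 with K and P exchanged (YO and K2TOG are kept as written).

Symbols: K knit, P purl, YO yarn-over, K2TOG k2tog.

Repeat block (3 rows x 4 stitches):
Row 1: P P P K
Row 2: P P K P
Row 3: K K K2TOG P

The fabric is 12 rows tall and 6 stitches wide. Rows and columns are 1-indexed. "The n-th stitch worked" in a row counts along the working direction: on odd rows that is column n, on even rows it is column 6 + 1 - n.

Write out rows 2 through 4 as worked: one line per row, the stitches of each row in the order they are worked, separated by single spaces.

Row 2: chart row 2, WS - tiled (columns 1-6): P P K P P P; work from column 6 back to 1 with K<->P swapped.
Row 3: chart row 3, RS - tile across columns 1-6 and work as-is.
Row 4: chart row 1, WS - tiled (columns 1-6): P P P K P P; work from column 6 back to 1 with K<->P swapped.

Rows as worked:
K K K P K K
K K K2TOG P K K
K K P K K K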